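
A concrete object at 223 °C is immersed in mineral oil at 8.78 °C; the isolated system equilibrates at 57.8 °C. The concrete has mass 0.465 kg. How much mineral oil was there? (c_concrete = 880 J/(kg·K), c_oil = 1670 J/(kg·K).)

Heat lost by the concrete = heat gained by the oil:
0.465×880×(223 − 57.8) = m×1670×(57.8 − 8.78)
81863 m = 67600  ⇒  m ≈ 0.8258 kg

m ≈ 0.826 kg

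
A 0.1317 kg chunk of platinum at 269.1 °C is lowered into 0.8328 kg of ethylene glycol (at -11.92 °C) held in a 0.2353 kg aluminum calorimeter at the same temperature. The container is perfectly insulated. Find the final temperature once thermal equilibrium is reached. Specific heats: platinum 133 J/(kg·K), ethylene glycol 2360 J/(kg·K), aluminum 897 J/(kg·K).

T_f ≈ -9.7 °C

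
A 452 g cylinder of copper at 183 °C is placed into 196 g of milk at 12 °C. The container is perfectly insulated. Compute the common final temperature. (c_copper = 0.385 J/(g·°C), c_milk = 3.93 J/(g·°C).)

T_f is the heat-capacity-weighted average of the initial temperatures:
T_f = (174.02×183 + 770.28×12) / (174.02 + 770.28)
    = 41089 / 944.3 ≈ 43.51 °C

T_f ≈ 43.5 °C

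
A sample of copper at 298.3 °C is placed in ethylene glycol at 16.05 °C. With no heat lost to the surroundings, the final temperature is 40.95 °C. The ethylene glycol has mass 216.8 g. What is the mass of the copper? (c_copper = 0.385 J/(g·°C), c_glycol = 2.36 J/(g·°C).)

|Q_copper| = |Q_glycol|:
m·0.385·(298.3 − 40.95) = 216.8·2.36·(40.95 − 16.05)
99.08 m = 12740  ⇒  m ≈ 128.6 g

m ≈ 129 g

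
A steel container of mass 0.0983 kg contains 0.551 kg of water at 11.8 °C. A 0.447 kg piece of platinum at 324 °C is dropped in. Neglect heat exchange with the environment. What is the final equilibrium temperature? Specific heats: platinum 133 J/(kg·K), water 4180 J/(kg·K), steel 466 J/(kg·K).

T_f ≈ 19.5 °C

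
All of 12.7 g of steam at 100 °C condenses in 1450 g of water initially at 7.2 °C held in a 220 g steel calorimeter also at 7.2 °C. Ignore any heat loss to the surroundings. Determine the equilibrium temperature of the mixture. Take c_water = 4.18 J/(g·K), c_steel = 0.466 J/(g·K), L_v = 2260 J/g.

T_f ≈ 12.6 °C

Sum of m c ΔT and latent-heat terms is zero:
latent heat released on condensation: 12.7·2260 = 28702
  condensed water 100 °C→T: 53.09(T − 100)
  water warms: 1450·4.18·(T − 7.2) = 6061(T − 7.2)
  cup: 102.52(T − 7.2)
6216.6 T = 28702 + 5308.6 + 44377 = 78388
T ≈ 12.61 °C (< 100 °C, so full condensation is consistent).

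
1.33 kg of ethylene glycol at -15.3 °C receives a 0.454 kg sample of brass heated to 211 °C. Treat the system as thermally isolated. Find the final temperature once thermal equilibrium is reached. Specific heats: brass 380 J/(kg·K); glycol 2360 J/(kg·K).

Heat lost by the brass equals heat gained by the glycol:
0.454×380×(211 − T) = 1.33×2360×(T − (-15.3))
172.52(211 − T) = 3138.8(T − (-15.3))
3311.3 T = -11622  ⇒  T ≈ -3.51 °C

T_f ≈ -3.5 °C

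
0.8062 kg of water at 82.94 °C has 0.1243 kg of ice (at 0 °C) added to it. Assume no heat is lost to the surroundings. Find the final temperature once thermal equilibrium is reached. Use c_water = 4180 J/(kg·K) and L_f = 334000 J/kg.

Energy balance with sensible and latent terms:
melt ice: 0.1243×334000 = 41516; warm the meltwater: 519.57 T; water: 3369.9(T − 82.94)
3889.5 T = 279501 − 41516 = 237985
T ≈ 61.19 °C — above 0 °C, consistent with complete melting.

T_f ≈ 61.2 °C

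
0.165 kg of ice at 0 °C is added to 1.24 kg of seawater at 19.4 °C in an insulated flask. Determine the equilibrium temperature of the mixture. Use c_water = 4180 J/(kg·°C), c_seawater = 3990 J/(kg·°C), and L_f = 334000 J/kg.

T_f ≈ 7.3 °C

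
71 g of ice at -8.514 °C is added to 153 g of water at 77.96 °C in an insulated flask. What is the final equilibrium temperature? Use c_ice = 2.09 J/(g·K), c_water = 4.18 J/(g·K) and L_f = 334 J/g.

T_f ≈ 26.6 °C

Conservation of energy gives ΣQ = 0:
ice -8.514→0 °C: 71×2.09×8.514 = 1263.4
  melt ice: 71×334 = 23714
  meltwater 0→T: 71×4.18×T = 296.78 T
  water: 639.54(T − 77.96)
936.32 T = 49859 − 24977 = 24881
T ≈ 26.57 °C — above 0 °C, consistent with complete melting.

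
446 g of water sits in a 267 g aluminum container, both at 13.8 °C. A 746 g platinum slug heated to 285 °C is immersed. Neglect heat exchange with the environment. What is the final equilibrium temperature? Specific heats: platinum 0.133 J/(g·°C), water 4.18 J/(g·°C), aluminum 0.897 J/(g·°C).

T_f ≈ 26.0 °C

T_f is the heat-capacity-weighted average of the initial temperatures:
T_f = (99.22·285 + 1864.3·13.8 + 239.5·13.8) / (99.22 + 1864.3 + 239.5)
    = 57309 / 2203 ≈ 26.01 °C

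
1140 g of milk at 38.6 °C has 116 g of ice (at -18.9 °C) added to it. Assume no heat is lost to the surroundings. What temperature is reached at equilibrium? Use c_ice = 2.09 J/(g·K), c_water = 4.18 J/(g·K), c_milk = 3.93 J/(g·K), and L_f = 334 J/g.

Sum of m c ΔT and latent-heat terms is zero:
warm ice to 0 °C: 116·2.09·(0 − (-18.9)) = 4582.1
  fusion: m_ice L_f = 116·334 = 38744
  warm the meltwater: 484.88 T
  milk cools: 1140·3.93·(T − 38.6) = 4480.2(T − 38.6)
4965.1 T = 172936 − 43326 = 129610
T ≈ 26.10 °C (positive, so assuming full melt was valid).

T_f ≈ 26.1 °C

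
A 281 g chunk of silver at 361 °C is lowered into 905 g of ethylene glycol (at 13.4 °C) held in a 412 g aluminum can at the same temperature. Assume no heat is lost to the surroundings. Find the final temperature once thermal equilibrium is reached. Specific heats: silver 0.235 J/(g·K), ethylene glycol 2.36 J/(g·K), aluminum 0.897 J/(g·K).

Taking heat into each body as positive, Σ m c ΔT = 0:
281×0.235×(T − 361) + 905×2.36×(T − 13.4) + 412×0.897×(T − 13.4) = 0
66.03(T − 361) + 2135.8(T − 13.4) + 369.56(T − 13.4) = 0
2571.4 T = 57411
T ≈ 22.33 °C

T_f ≈ 22.3 °C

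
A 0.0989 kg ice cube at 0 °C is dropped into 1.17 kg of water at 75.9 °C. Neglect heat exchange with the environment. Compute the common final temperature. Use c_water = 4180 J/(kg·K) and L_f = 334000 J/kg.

Heat gained plus heat lost sum to zero:
fusion: m_ice L_f = 0.0989·334000 = 33033; warm the meltwater: 413.4 T; water cools: 1.17·4180·(T − 75.9) = 4890.6(T − 75.9)
5304 T = 371197 − 33033 = 338164
T ≈ 63.76 °C — above 0 °C, consistent with complete melting.

T_f ≈ 63.8 °C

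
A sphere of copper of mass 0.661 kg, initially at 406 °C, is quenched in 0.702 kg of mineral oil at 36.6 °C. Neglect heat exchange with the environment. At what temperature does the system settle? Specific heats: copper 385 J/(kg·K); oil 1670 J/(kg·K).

T_f ≈ 102.5 °C

Setting the total heat transfer to zero:
0.661·385·(T − 406) + 0.702·1670·(T − 36.6) = 0
254.49(T − 406) + 1172.3(T − 36.6) = 0
1426.8 T = 146229
T = 146229 / 1426.8 = 102 °C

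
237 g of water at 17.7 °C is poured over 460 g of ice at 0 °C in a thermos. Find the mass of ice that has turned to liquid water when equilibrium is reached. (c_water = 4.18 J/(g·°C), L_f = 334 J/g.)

Heat available from the water dropping to 0 °C: 237·4.18·17.7 = 17535 J.
Melting all 460 g of ice would need 460·334 = 153640 J.
17535 J < 153640 J, so only part of the ice melts and the system sits at 0 °C.
m_melted·334 = 17535  ⇒  m_melted ≈ 52.5 g.

m_melted ≈ 52.5 g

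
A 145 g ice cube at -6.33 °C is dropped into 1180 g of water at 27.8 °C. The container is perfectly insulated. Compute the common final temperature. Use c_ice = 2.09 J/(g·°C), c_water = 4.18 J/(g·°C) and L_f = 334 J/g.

T_f ≈ 15.7 °C

Setting the total heat transfer to zero:
warm ice to 0 °C: 145×2.09×(0 − (-6.33)) = 1918.3
  latent heat to melt: 145×334 = 48430
  meltwater 0→T: 145×4.18×T = 606.1 T
  water: 4932.4(T − 27.8)
5538.5 T = 137121 − 50348 = 86772
T ≈ 15.67 °C — above 0 °C, consistent with complete melting.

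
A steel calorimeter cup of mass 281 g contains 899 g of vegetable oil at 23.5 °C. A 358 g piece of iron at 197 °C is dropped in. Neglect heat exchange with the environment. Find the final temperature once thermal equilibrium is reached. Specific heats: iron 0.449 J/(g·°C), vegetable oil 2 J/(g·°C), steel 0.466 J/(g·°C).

Taking heat into each body as positive, Σ m c ΔT = 0:
358*0.449*(T − 197) + 899*2*(T − 23.5) + 281*0.466*(T − 23.5) = 0
(160.74 + 1798 + 130.95) T = 160.74*197 + 1798*23.5 + 130.95*23.5
T = 76996 / 2089.7 = 36.8 °C

T_f ≈ 36.8 °C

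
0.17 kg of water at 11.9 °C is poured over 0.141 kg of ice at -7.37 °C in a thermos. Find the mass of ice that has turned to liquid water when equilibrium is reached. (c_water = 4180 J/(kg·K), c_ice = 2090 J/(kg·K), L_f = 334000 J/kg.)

m_melted ≈ 0.0188 kg

Water can give up m c ΔT = 0.17·4180·11.9 = 8456.1 J before reaching 0 °C.
Of that, 0.141·2090·7.37 = 2171.9 J goes to bring the ice to 0 °C, leaving 6284.3 J.
Melting all 0.141 kg of ice would need 0.141·334000 = 47094 J.
That's not enough to melt it all — equilibrium is at 0 °C with ice remaining.
m_melt = 6284.3 / L_f = 0.01882 kg.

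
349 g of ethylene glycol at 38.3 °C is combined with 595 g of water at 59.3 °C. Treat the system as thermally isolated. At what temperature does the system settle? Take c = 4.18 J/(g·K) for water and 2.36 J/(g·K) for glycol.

T_f ≈ 54.1 °C

|Q_water| = |Q_glycol|:
595·4.18·(59.3 − T) = 349·2.36·(T − 38.3)
2487.1(59.3 − T) = 823.64(T − 38.3)
3310.7 T = 179030  ⇒  T ≈ 54.08 °C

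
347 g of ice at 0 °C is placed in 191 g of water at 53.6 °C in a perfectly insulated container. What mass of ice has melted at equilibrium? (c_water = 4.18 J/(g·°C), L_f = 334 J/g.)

m_melted ≈ 128 g

Water can give up m c ΔT = 191×4.18×53.6 = 42793 J before reaching 0 °C.
To melt every bit of ice: 347×334 = 115898 J.
Since 42793 < 115898 J, not all the ice melts; equilibrium is at 0 °C.
Mass melted = 42793/334 ≈ 128.1 g.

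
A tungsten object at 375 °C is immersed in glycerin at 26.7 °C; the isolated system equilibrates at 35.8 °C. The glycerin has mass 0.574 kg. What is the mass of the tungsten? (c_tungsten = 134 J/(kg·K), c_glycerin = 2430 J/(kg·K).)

|Q_tungsten| = |Q_glycerin|:
m·134·(375 − 35.8) = 0.574·2430·(35.8 − 26.7)
45453 m = 12693  ⇒  m ≈ 0.2793 kg

m ≈ 0.279 kg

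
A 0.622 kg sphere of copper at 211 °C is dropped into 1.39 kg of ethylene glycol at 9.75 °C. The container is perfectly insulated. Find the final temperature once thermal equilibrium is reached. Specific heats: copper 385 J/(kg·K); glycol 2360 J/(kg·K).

T_f ≈ 23.4 °C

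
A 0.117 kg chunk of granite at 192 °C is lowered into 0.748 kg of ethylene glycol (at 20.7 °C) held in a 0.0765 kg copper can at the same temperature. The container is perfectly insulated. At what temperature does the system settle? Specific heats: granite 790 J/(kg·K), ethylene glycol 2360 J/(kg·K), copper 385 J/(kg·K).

T_f ≈ 29.1 °C

Energy conservation, ΣQ = 0:
0.117×790×(T − 192) + 0.748×2360×(T − 20.7) + 0.0765×385×(T − 20.7) = 0
92.43(T − 192) + 1765.3(T − 20.7) + 29.45(T − 20.7) = 0
1887.2 T = 54898
T = 54898 / 1887.2 = 29.1 °C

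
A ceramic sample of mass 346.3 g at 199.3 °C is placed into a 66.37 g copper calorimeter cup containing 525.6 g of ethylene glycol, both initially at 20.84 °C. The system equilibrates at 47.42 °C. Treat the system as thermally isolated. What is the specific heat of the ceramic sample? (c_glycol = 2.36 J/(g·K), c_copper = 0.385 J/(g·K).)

c ≈ 0.64 J/(g·K)

Net heat exchanged in the isolated system is zero:
346.3×c×(47.42 − 199.3) + 525.6×2.36×(47.42 − 20.84) + 66.37×0.385×(47.42 − 20.84) = 0
-52596 c = -33649
c = -33649/-52596 ≈ 0.6398 J/(g·K)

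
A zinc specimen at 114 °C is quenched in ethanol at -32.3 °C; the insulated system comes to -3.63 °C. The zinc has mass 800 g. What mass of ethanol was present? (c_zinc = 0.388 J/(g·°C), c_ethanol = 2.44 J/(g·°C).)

|Q_zinc| = |Q_ethanol|:
800·0.388·(114 − -3.63) = m·2.44·(-3.63 − (-32.3))
69.95 m = 36512  ⇒  m ≈ 521.9 g

m ≈ 522 g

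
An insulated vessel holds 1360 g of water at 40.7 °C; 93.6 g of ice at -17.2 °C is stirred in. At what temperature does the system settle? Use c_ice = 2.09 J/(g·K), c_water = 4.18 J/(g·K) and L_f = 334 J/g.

T_f ≈ 32.4 °C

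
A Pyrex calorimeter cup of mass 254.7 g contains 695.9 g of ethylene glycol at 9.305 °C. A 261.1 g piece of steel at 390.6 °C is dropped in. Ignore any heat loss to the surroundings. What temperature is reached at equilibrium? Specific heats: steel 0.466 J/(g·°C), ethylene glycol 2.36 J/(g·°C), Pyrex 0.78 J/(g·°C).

T_f ≈ 32.9 °C

Energy conservation, ΣQ = 0:
261.1*0.466*(T − 390.6) + 695.9*2.36*(T − 9.305) + 254.7*0.78*(T − 9.305) = 0
121.67(T − 390.6) + 1642.3(T − 9.305) + 198.67(T − 9.305) = 0
(121.67 + 1642.3 + 198.67) T = 121.67*390.6 + 1642.3*9.305 + 198.67*9.305
T = 64656 / 1962.7 = 32.9 °C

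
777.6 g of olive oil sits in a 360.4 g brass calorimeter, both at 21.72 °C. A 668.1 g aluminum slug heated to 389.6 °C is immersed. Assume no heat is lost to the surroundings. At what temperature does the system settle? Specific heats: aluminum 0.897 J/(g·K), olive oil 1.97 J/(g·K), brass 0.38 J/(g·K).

T_f ≈ 118.9 °C

Taking heat into each body as positive, Σ m c ΔT = 0:
668.1·0.897·(T − 389.6) + 777.6·1.97·(T − 21.72) + 360.4·0.38·(T − 21.72) = 0
599.29(T − 389.6) + 1531.9(T − 21.72) + 136.95(T − 21.72) = 0
2268.1 T = 269729
T = 269729/2268.1 ≈ 118.92 °C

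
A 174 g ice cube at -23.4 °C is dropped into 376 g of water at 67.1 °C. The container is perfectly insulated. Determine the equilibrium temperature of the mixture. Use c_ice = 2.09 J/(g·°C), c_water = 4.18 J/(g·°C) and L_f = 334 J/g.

T_f ≈ 16.9 °C

Sum of m c ΔT and latent-heat terms is zero:
ice -23.4→0 °C: 174×2.09×23.4 = 8509.6; latent heat to melt: 174×334 = 58116; meltwater 0→T: 174×4.18×T = 727.32 T; water: 1571.7(T − 67.1)
2299 T = 105460 − 66626 = 38834
T ≈ 16.89 °C — above 0 °C, consistent with complete melting.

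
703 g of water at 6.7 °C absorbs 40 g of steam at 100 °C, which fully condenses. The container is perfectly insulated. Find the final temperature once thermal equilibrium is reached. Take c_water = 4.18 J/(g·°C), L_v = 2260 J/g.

Energy conservation, ΣQ = 0:
steam→water at 100 °C releases m L_v = 40·2260 = 90400; condensed water 100 °C→T: 167.2(T − 100); original water: 2938.5(T − 6.7)
3105.7 T = 90400 + 16720 + 19688 = 126808
T ≈ 40.83 °C — below 100 °C, confirming all the steam condensed.

T_f ≈ 40.8 °C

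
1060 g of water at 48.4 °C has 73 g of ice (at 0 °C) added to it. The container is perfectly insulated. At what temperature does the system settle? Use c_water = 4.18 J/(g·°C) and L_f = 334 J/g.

Energy conservation, ΣQ = 0:
melt ice: 73·334 = 24382; warm the meltwater: 305.14 T; water cools: 1060·4.18·(T − 48.4) = 4430.8(T − 48.4)
4735.9 T = 214451 − 24382 = 190069
T ≈ 40.13 °C. Since T > 0 °C, the all-ice-melts assumption holds.

T_f ≈ 40.1 °C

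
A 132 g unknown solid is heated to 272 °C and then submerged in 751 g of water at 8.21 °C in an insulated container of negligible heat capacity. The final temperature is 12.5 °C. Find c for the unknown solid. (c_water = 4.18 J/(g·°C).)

Let T be the final temperature. ΣQ_i = 0:
132×c×(12.5 − 272) + 751×4.18×(12.5 − 8.21) = 0
-34254 c = -13467
c = -13467/-34254 ≈ 0.3932 J/(g·°C)

c ≈ 0.393 J/(g·°C)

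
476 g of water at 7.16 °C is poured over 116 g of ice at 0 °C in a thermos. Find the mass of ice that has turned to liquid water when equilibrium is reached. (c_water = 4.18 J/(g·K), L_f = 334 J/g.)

Heat available from the water dropping to 0 °C: 476·4.18·7.16 = 14246 J.
Melting all 116 g of ice would need 116·334 = 38744 J.
That's not enough to melt it all — equilibrium is at 0 °C with ice remaining.
m_melted·334 = 14246  ⇒  m_melted ≈ 42.65 g.

m_melted ≈ 42.7 g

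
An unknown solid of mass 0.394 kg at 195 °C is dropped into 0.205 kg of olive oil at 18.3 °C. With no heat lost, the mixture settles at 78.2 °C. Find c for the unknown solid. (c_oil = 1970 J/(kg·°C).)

c ≈ 526 J/(kg·°C)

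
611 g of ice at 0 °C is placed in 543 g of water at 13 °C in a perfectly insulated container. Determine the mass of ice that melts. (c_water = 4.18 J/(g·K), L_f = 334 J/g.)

m_melted ≈ 88.3 g

Cooling the water to 0 °C releases 543×4.18×13 = 29507 J.
To melt every bit of ice: 611×334 = 204074 J.
Since 29507 < 204074 J, not all the ice melts; equilibrium is at 0 °C.
m_melt = 29507 / L_f = 88.34 g.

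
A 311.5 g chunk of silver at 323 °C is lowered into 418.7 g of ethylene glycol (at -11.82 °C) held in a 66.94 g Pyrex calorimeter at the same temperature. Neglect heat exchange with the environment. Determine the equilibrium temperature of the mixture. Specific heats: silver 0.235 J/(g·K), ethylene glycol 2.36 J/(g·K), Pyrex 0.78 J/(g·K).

T_f ≈ 10.2 °C

Energy conservation, ΣQ = 0:
311.5×0.235×(T − 323) + 418.7×2.36×(T − (-11.82)) + 66.94×0.78×(T − (-11.82)) = 0
1113.5 T = 11348
T = 11348/1113.5 ≈ 10.19 °C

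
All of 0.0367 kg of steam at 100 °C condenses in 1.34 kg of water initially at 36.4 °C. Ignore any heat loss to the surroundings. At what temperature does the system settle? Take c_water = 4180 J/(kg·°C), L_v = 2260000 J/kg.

Net heat exchanged in the isolated system is zero:
condense steam: −0.0367·2260000 = −82942; condensate cools 100→T: 0.0367·4180·(T − 100) = 153.41(T − 100); water warms: 1.34·4180·(T − 36.4) = 5601.2(T − 36.4)
5754.6 T = 82942 + 15341 + 203884 = 302166
T ≈ 52.51 °C — below 100 °C, confirming all the steam condensed.

T_f ≈ 52.5 °C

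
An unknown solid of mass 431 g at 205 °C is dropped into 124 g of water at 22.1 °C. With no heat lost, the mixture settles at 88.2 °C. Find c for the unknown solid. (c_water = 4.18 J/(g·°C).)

c ≈ 0.681 J/(g·°C)

Heat lost by the unknown solid = heat gained by the water:
431·c·(205 − 88.2) = 124·4.18·(88.2 − 22.1)
50341 c = 34261  ⇒  c ≈ 0.6806 J/(g·°C)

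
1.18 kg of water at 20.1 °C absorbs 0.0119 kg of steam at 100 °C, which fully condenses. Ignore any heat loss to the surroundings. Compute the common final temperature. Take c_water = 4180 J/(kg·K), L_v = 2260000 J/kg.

T_f ≈ 26.3 °C

Let T be the final temperature. ΣQ_i = 0:
latent heat released on condensation: 0.0119×2260000 = 26894; condensate cools 100→T: 0.0119×4180×(T − 100) = 49.74(T − 100); original water: 4932.4(T − 20.1)
4982.1 T = 26894 + 4974.2 + 99141 = 131009
T ≈ 26.30 °C, under the boiling point, so the assumption holds.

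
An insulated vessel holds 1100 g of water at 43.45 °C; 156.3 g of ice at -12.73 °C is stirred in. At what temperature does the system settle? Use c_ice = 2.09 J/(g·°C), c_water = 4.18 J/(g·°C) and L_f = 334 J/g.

T_f ≈ 27.3 °C

Heat gained plus heat lost sum to zero:
ice -12.73→0 °C: 156.3×2.09×12.73 = 4158.5
  fusion: m_ice L_f = 156.3×334 = 52204
  warm the meltwater: 653.33 T
  water: 4598(T − 43.45)
5251.3 T = 199783 − 56363 = 143420
T ≈ 27.31 °C (positive, so assuming full melt was valid).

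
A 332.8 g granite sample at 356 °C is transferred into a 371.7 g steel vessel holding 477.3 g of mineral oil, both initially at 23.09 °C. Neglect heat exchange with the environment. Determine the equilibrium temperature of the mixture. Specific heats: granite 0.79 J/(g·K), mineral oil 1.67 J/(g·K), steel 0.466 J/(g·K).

T_f ≈ 94.1 °C

T_f = Σ m_i c_i T_i / Σ m_i c_i:
T_f = (262.91×356 + 797.09×23.09 + 173.21×23.09) / (262.91 + 797.09 + 173.21)
    = 116001 / 1233.2 ≈ 94.06 °C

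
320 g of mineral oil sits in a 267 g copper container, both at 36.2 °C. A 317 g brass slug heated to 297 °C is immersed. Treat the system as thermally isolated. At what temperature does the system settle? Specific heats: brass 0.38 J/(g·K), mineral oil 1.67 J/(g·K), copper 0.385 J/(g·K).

Conservation of energy gives ΣQ = 0:
317*0.38*(T − 297) + 320*1.67*(T − 36.2) + 267*0.385*(T − 36.2) = 0
120.46(T − 297) + 534.4(T − 36.2) + 102.8(T − 36.2) = 0
(120.46 + 534.4 + 102.8) T = 120.46*297 + 534.4*36.2 + 102.8*36.2
T = 58843/757.65 ≈ 77.66 °C

T_f ≈ 77.7 °C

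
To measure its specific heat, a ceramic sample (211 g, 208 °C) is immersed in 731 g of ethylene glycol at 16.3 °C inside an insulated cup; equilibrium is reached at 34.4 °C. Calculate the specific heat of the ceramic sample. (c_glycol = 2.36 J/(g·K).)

c ≈ 0.852 J/(g·K)

Taking heat into each body as positive, Σ m c ΔT = 0:
211·c·(34.4 − 208) + 731·2.36·(34.4 − 16.3) = 0
-36630 c = -31225
c = -31225/-36630 ≈ 0.8525 J/(g·K)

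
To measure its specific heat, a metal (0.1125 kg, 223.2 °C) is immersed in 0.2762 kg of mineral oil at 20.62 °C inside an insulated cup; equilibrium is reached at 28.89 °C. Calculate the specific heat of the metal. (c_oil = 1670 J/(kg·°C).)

m_s c (T_s − T_f) = m_oil c_oil (T_f − T_0):
0.1125·c·(223.2 − 28.89) = 0.2762·1670·(28.89 − 20.62)
21.86 c = 3814.6  ⇒  c ≈ 174.5 J/(kg·°C)

c ≈ 175 J/(kg·°C)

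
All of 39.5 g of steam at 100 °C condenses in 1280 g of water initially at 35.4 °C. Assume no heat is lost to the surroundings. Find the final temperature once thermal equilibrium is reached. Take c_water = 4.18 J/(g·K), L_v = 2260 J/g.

T_f ≈ 53.5 °C

Energy balance with sensible and latent terms:
condense steam: −39.5×2260 = −89270
  condensed water 100 °C→T: 165.11(T − 100)
  water warms: 1280×4.18×(T − 35.4) = 5350.4(T − 35.4)
5515.5 T = 89270 + 16511 + 189404 = 295185
T ≈ 53.52 °C, under the boiling point, so the assumption holds.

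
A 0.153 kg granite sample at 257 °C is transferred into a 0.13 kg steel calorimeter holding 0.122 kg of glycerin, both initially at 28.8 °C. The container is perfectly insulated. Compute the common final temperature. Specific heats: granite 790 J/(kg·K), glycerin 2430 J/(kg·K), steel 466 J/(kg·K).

T_f ≈ 86.5 °C

T_f = Σ m_i c_i T_i / Σ m_i c_i:
T_f = (120.87×257 + 296.46×28.8 + 60.58×28.8) / (120.87 + 296.46 + 60.58)
    = 41346 / 477.91 ≈ 86.51 °C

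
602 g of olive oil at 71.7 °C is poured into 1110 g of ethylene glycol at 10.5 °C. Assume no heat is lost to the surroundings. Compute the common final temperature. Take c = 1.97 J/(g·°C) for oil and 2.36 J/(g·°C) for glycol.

Conservation of energy gives ΣQ = 0:
602·1.97·(T − 71.7) + 1110·2.36·(T − 10.5) = 0
1185.9(T − 71.7) + 2619.6(T − 10.5) = 0
3805.5 T = 112538
T = 112538 / 3805.5 = 29.6 °C

T_f ≈ 29.6 °C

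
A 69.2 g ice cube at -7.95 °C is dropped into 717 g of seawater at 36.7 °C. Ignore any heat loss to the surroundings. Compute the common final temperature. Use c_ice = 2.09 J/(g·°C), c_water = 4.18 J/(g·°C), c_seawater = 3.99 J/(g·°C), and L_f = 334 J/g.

T_f ≈ 25.6 °C

Heat gained plus heat lost sum to zero:
ice -7.95→0 °C: 69.2·2.09·7.95 = 1149.8; fusion: m_ice L_f = 69.2·334 = 23113; warm the meltwater: 289.26 T; seawater cools: 717·3.99·(T − 36.7) = 2860.8(T − 36.7)
3150.1 T = 104992 − 24263 = 80730
T ≈ 25.63 °C. Since T > 0 °C, the all-ice-melts assumption holds.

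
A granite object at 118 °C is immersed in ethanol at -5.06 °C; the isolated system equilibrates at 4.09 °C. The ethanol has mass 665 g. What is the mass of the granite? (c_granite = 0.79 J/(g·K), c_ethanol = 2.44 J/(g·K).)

Energy conservation, ΣQ = 0:
m×0.79×(4.09 − 118) + 665×2.44×(4.09 − (-5.06)) = 0
-89.99 m = -14847
m = -14847/-89.99 ≈ 165 g

m ≈ 165 g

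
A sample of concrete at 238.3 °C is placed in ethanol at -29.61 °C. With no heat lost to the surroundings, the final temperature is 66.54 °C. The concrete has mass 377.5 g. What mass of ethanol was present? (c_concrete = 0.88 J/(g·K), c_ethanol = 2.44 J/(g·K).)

Heat lost by the concrete = heat gained by the ethanol:
377.5·0.88·(238.3 − 66.54) = m·2.44·(66.54 − (-29.61))
234.61 m = 57059  ⇒  m ≈ 243.2 g

m ≈ 243 g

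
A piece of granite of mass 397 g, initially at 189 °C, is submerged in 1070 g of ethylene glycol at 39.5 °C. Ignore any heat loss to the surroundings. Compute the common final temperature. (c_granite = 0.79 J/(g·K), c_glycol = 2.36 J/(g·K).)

T_f ≈ 56.0 °C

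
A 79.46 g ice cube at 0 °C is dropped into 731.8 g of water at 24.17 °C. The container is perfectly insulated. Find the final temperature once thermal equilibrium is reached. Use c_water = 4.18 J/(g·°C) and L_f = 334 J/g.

T_f ≈ 14.0 °C

Net heat exchanged in the isolated system is zero:
melt ice: 79.46×334 = 26540; meltwater 0→T: 79.46×4.18×T = 332.14 T; water: 3058.9(T − 24.17)
3391.1 T = 73934 − 26540 = 47395
T ≈ 13.98 °C — above 0 °C, consistent with complete melting.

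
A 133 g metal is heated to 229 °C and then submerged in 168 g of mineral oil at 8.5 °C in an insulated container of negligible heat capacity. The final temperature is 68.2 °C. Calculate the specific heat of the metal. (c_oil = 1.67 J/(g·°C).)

m_s c (T_s − T_f) = m_oil c_oil (T_f − T_0):
133×c×(229 − 68.2) = 168×1.67×(68.2 − 8.5)
21386 c = 16749  ⇒  c ≈ 0.7832 J/(g·°C)

c ≈ 0.783 J/(g·°C)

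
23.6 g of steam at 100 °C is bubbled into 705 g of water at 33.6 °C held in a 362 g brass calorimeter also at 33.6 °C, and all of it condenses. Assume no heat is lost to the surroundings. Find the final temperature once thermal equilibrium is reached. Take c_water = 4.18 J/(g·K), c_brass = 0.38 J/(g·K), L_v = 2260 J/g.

T_f ≈ 52.4 °C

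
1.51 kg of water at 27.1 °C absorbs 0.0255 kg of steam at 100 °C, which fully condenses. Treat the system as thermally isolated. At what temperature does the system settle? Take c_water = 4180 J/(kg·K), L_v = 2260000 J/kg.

T_f ≈ 37.3 °C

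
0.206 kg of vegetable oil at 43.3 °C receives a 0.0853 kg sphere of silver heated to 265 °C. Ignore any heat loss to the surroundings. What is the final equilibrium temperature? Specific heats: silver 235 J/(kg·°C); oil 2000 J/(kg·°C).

T_f ≈ 53.6 °C

Setting the total heat transfer to zero:
0.0853*235*(T − 265) + 0.206*2000*(T − 43.3) = 0
20.05(T − 265) + 412(T − 43.3) = 0
432.05 T = 23152
T ≈ 53.59 °C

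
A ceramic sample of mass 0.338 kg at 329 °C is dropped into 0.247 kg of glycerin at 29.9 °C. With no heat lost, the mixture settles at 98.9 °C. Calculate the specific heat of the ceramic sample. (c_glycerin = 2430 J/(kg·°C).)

c ≈ 532 J/(kg·°C)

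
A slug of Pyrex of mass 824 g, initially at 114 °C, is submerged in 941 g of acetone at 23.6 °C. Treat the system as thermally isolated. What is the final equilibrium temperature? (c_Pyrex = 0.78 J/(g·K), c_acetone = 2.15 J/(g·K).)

T_f ≈ 45.4 °C

Setting the total heat transfer to zero:
824*0.78*(T − 114) + 941*2.15*(T − 23.6) = 0
642.72(T − 114) + 2023.1(T − 23.6) = 0
(642.72 + 2023.1) T = 642.72*114 + 2023.1*23.6
T ≈ 45.39 °C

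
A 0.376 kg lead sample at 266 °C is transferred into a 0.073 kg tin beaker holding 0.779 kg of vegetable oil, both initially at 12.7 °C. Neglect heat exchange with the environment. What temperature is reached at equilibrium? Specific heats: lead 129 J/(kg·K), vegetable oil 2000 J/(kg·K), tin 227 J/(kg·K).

T_f = Σ m_i c_i T_i / Σ m_i c_i:
T_f = (48.5*266 + 1558*12.7 + 16.57*12.7) / (48.5 + 1558 + 16.57)
    = 32899 / 1623.1 ≈ 20.27 °C

T_f ≈ 20.3 °C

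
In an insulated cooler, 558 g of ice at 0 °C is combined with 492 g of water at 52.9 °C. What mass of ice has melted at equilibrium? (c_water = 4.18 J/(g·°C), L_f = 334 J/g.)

m_melted ≈ 326 g

Heat available from the water dropping to 0 °C: 492×4.18×52.9 = 108792 J.
To melt every bit of ice: 558×334 = 186372 J.
108792 J < 186372 J, so only part of the ice melts and the system sits at 0 °C.
m_melted×334 = 108792  ⇒  m_melted ≈ 325.7 g.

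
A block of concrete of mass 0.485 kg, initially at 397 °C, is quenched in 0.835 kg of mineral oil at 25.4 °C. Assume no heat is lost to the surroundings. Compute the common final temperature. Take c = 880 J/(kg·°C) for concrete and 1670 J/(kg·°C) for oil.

|Q_concrete| = |Q_oil|:
0.485×880×(397 − T) = 0.835×1670×(T − 25.4)
426.8(397 − T) = 1394.5(T − 25.4)
1821.2 T = 204859  ⇒  T ≈ 112.48 °C

T_f ≈ 112.5 °C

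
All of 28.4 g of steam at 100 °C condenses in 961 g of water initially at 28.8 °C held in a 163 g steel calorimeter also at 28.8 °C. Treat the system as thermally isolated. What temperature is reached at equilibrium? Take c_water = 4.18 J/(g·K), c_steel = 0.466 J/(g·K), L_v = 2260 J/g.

T_f ≈ 46.0 °C

Energy balance with sensible and latent terms:
latent heat released on condensation: 28.4×2260 = 64184; condensate cools 100→T: 28.4×4.18×(T − 100) = 118.71(T − 100); original water: 4017(T − 28.8); cup: 75.96(T − 28.8)
4211.6 T = 64184 + 11871 + 117877 = 193932
T ≈ 46.05 °C (< 100 °C, so full condensation is consistent).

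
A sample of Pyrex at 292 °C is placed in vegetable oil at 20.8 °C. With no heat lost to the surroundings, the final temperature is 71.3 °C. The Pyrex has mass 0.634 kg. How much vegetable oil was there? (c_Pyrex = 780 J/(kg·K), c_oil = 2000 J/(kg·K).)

m ≈ 1.08 kg

Let T be the final temperature. ΣQ_i = 0:
0.634×780×(71.3 − 292) + m×2000×(71.3 − 20.8) = 0
101000 m = 109141
m = 109141/101000 ≈ 1.081 kg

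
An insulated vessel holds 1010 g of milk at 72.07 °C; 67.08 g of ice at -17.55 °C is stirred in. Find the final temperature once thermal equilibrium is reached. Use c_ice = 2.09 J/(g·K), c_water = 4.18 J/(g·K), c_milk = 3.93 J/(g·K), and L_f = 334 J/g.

T_f ≈ 61.5 °C

Conservation of energy gives ΣQ = 0:
ice -17.55→0 °C: 67.08·2.09·17.55 = 2460.5
  latent heat to melt: 67.08·334 = 22405
  meltwater 0→T: 67.08·4.18·T = 280.39 T
  milk cools: 1010·3.93·(T − 72.07) = 3969.3(T − 72.07)
4249.7 T = 286067 − 24865 = 261202
T ≈ 61.46 °C — above 0 °C, consistent with complete melting.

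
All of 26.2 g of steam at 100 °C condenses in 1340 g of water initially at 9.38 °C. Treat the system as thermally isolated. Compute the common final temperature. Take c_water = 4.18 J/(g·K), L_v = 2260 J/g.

Energy balance with sensible and latent terms:
condense steam: −26.2·2260 = −59212
  condensate cools 100→T: 26.2·4.18·(T − 100) = 109.52(T − 100)
  original water: 5601.2(T − 9.38)
5710.7 T = 59212 + 10952 + 52539 = 122703
T ≈ 21.49 °C — below 100 °C, confirming all the steam condensed.

T_f ≈ 21.5 °C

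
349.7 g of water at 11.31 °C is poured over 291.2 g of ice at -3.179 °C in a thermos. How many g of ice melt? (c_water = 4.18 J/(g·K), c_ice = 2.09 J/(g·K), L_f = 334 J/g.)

m_melted ≈ 43.7 g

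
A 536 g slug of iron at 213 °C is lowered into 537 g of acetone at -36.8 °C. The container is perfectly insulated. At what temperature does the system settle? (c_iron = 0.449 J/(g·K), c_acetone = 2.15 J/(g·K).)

T_f ≈ 6.3 °C

T_f = Σ m_i c_i T_i / Σ m_i c_i:
T_f = (240.66·213 + 1154.5·(-36.8)) / (240.66 + 1154.5)
    = 8774 / 1395.2 ≈ 6.29 °C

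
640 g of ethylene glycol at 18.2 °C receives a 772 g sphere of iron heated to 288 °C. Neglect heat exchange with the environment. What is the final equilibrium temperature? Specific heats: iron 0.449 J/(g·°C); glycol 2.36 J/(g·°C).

T_f ≈ 68.6 °C

Heat lost by the iron equals heat gained by the glycol:
772·0.449·(288 − T) = 640·2.36·(T − 18.2)
346.63(288 − T) = 1510.4(T − 18.2)
1857 T = 127318  ⇒  T ≈ 68.56 °C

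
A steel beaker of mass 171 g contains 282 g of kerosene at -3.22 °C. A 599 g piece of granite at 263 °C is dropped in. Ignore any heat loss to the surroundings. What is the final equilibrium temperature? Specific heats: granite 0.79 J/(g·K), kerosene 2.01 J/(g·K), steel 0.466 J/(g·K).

T_f ≈ 109.3 °C

Heat gained plus heat lost sum to zero:
599·0.79·(T − 263) + 282·2.01·(T − (-3.22)) + 171·0.466·(T − (-3.22)) = 0
473.21(T − 263) + 566.82(T − (-3.22)) + 79.69(T − (-3.22)) = 0
1119.7 T = 122372
T = 122372/1119.7 ≈ 109.29 °C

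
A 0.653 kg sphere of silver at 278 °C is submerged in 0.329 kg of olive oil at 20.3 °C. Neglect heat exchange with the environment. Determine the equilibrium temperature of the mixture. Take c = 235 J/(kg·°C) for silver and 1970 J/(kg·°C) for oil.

T_f ≈ 69.6 °C

With ΣQ=0 the equilibrium temperature is the m·c-weighted mean:
T_f = (153.46·278 + 648.13·20.3) / (153.46 + 648.13)
    = 55818 / 801.59 ≈ 69.63 °C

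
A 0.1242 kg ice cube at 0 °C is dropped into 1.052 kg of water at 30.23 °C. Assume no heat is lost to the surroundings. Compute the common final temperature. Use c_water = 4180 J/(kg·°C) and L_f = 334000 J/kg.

Taking heat into each body as positive, Σ m c ΔT = 0:
melt ice: 0.1242×334000 = 41483; warm the meltwater: 519.16 T; water cools: 1.052×4180×(T − 30.23) = 4397.4(T − 30.23)
4916.5 T = 132932 − 41483 = 91449
T ≈ 18.60 °C (positive, so assuming full melt was valid).

T_f ≈ 18.6 °C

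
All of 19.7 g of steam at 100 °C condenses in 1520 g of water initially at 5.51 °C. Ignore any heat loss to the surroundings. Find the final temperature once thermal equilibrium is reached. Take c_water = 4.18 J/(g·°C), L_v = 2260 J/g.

T_f ≈ 13.6 °C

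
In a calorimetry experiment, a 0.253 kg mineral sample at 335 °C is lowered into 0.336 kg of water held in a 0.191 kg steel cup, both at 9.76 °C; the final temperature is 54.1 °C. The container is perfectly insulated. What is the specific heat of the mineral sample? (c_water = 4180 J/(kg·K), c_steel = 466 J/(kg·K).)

Let T be the final temperature. ΣQ_i = 0:
0.253×c×(54.1 − 335) + 0.336×4180×(54.1 − 9.76) + 0.191×466×(54.1 − 9.76) = 0
-71.07 c = -66221
c = -66221/-71.07 ≈ 931.8 J/(kg·K)

c ≈ 932 J/(kg·K)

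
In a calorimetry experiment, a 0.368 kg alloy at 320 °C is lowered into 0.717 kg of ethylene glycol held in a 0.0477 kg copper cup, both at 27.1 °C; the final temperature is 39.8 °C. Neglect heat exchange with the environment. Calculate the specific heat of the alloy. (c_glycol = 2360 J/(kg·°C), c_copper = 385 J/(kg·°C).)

Let T be the final temperature. ΣQ_i = 0:
0.368×c×(39.8 − 320) + 0.717×2360×(39.8 − 27.1) + 0.0477×385×(39.8 − 27.1) = 0
-103.11 c = -21723
c = -21723/-103.11 ≈ 210.7 J/(kg·°C)

c ≈ 211 J/(kg·°C)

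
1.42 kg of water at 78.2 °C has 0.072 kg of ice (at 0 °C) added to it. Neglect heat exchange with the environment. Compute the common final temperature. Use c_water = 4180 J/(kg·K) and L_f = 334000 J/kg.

Net heat exchanged in the isolated system is zero:
melt ice: 0.072·334000 = 24048
  warm the meltwater: 300.96 T
  water: 5935.6(T − 78.2)
6236.6 T = 464164 − 24048 = 440116
T ≈ 70.57 °C (positive, so assuming full melt was valid).

T_f ≈ 70.6 °C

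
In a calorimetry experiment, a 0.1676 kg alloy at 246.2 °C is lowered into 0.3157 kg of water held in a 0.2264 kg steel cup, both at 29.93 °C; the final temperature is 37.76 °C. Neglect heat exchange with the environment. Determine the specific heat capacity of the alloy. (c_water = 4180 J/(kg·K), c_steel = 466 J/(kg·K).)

Heat gained plus heat lost sum to zero:
0.1676×c×(37.76 − 246.2) + 0.3157×4180×(37.76 − 29.93) + 0.2264×466×(37.76 − 29.93) = 0
-34.93 c = -11159
c = -11159/-34.93 ≈ 319.4 J/(kg·K)

c ≈ 319 J/(kg·K)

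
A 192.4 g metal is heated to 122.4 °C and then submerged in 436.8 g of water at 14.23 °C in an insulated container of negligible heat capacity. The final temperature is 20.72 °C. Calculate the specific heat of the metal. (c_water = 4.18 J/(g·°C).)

c ≈ 0.606 J/(g·°C)

Taking heat into each body as positive, Σ m c ΔT = 0:
192.4×c×(20.72 − 122.4) + 436.8×4.18×(20.72 − 14.23) = 0
-19563 c = -11850
c = -11850/-19563 ≈ 0.6057 J/(g·°C)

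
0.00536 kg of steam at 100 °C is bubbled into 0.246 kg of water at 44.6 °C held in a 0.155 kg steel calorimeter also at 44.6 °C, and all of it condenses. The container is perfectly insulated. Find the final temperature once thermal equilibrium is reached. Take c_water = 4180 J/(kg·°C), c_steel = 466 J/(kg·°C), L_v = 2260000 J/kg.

T_f ≈ 56.5 °C

Sum of m c ΔT and latent-heat terms is zero:
condense steam: −0.00536×2260000 = −12114
  condensate cools 100→T: 0.00536×4180×(T − 100) = 22.4(T − 100)
  water warms: 0.246×4180×(T − 44.6) = 1028.3(T − 44.6)
  steel cup: 0.155×466×(T − 44.6) = 72.23(T − 44.6)
1122.9 T = 12114 + 2240.5 + 49083 = 63437
T ≈ 56.49 °C, under the boiling point, so the assumption holds.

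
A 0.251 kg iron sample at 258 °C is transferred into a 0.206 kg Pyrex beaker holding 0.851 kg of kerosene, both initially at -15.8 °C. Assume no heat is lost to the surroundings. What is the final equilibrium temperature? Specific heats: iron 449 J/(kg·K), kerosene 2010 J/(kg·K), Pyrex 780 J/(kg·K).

T_f ≈ -0.2 °C

T_f is the heat-capacity-weighted average of the initial temperatures:
T_f = (112.7·258 + 1710.5·(-15.8) + 160.68·(-15.8)) / (112.7 + 1710.5 + 160.68)
    = -488.46 / 1983.9 ≈ -0.25 °C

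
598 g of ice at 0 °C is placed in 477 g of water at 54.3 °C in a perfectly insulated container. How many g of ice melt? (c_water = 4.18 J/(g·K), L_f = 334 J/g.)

m_melted ≈ 324 g

Cooling the water to 0 °C releases 477×4.18×54.3 = 108267 J.
Melting all 598 g of ice would need 598×334 = 199732 J.
That's not enough to melt it all — equilibrium is at 0 °C with ice remaining.
m_melt = 108267 / L_f = 324.2 g.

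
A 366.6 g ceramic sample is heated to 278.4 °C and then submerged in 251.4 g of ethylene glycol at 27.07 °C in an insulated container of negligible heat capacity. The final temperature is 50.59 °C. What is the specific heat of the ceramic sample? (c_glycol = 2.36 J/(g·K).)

Heat lost by the ceramic sample = heat gained by the glycol:
366.6·c·(278.4 − 50.59) = 251.4·2.36·(50.59 − 27.07)
83515 c = 13955  ⇒  c ≈ 0.1671 J/(g·K)

c ≈ 0.167 J/(g·K)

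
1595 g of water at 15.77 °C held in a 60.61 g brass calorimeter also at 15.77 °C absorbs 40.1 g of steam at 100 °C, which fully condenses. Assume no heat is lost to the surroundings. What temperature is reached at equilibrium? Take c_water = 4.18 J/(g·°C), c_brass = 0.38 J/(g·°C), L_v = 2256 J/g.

Conservation of energy gives ΣQ = 0:
latent heat released on condensation: 40.1·2256 = 90466; condensed water 100 °C→T: 167.62(T − 100); water warms: 1595·4.18·(T − 15.77) = 6667.1(T − 15.77); brass cup: 60.61·0.38·(T − 15.77) = 23.03(T − 15.77)
6857.7 T = 90466 + 16762 + 105503 = 212731
T ≈ 31.02 °C (< 100 °C, so full condensation is consistent).

T_f ≈ 31.0 °C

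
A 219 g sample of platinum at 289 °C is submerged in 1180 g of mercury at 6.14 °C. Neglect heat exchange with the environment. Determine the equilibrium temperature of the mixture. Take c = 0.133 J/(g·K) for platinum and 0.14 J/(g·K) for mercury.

T_f ≈ 48.5 °C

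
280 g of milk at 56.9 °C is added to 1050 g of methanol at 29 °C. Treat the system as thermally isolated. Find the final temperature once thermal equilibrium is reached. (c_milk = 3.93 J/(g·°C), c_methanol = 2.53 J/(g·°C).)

With ΣQ=0 the equilibrium temperature is the m·c-weighted mean:
T_f = (1100.4×56.9 + 2656.5×29) / (1100.4 + 2656.5)
    = 139651 / 3756.9 ≈ 37.17 °C

T_f ≈ 37.2 °C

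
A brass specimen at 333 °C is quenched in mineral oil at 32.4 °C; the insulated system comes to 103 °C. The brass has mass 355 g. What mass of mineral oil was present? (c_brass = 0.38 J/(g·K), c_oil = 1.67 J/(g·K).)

m ≈ 263 g

|Q_brass| = |Q_oil|:
355×0.38×(333 − 103) = m×1.67×(103 − 32.4)
117.9 m = 31027  ⇒  m ≈ 263.2 g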